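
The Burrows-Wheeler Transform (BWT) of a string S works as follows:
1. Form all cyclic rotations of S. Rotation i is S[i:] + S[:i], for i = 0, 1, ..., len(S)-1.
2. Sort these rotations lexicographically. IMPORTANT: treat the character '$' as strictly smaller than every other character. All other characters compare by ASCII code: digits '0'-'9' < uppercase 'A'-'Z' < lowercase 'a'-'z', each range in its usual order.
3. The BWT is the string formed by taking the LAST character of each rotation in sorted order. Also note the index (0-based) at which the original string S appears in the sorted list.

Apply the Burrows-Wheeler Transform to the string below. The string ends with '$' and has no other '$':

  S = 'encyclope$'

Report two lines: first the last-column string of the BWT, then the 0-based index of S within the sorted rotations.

Answer: eynp$celoc
4

Derivation:
All 10 rotations (rotation i = S[i:]+S[:i]):
  rot[0] = encyclope$
  rot[1] = ncyclope$e
  rot[2] = cyclope$en
  rot[3] = yclope$enc
  rot[4] = clope$ency
  rot[5] = lope$encyc
  rot[6] = ope$encycl
  rot[7] = pe$encyclo
  rot[8] = e$encyclop
  rot[9] = $encyclope
Sorted (with $ < everything):
  sorted[0] = $encyclope  (last char: 'e')
  sorted[1] = clope$ency  (last char: 'y')
  sorted[2] = cyclope$en  (last char: 'n')
  sorted[3] = e$encyclop  (last char: 'p')
  sorted[4] = encyclope$  (last char: '$')
  sorted[5] = lope$encyc  (last char: 'c')
  sorted[6] = ncyclope$e  (last char: 'e')
  sorted[7] = ope$encycl  (last char: 'l')
  sorted[8] = pe$encyclo  (last char: 'o')
  sorted[9] = yclope$enc  (last char: 'c')
Last column: eynp$celoc
Original string S is at sorted index 4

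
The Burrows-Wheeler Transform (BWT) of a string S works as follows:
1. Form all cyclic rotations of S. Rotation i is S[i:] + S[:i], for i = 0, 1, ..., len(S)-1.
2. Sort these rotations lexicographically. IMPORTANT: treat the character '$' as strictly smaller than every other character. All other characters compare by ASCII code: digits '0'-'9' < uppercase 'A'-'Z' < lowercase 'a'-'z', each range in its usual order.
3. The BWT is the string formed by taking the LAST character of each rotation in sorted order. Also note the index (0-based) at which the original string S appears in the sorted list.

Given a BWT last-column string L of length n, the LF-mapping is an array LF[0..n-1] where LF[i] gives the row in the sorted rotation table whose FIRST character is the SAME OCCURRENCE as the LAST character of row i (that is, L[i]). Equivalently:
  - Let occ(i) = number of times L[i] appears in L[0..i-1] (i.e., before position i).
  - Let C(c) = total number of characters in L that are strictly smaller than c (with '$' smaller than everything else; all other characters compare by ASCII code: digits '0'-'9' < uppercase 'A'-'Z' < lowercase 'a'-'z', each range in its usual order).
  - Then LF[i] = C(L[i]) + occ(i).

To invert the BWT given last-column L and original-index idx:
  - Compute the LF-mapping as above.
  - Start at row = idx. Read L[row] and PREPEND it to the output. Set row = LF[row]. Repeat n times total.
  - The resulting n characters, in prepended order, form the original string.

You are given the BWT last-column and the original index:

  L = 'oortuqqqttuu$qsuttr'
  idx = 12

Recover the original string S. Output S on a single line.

LF mapping: 1 2 7 10 15 3 4 5 11 12 16 17 0 6 9 18 13 14 8
Walk LF starting at row 12, prepending L[row]:
  step 1: row=12, L[12]='$', prepend. Next row=LF[12]=0
  step 2: row=0, L[0]='o', prepend. Next row=LF[0]=1
  step 3: row=1, L[1]='o', prepend. Next row=LF[1]=2
  step 4: row=2, L[2]='r', prepend. Next row=LF[2]=7
  step 5: row=7, L[7]='q', prepend. Next row=LF[7]=5
  step 6: row=5, L[5]='q', prepend. Next row=LF[5]=3
  step 7: row=3, L[3]='t', prepend. Next row=LF[3]=10
  step 8: row=10, L[10]='u', prepend. Next row=LF[10]=16
  step 9: row=16, L[16]='t', prepend. Next row=LF[16]=13
  step 10: row=13, L[13]='q', prepend. Next row=LF[13]=6
  step 11: row=6, L[6]='q', prepend. Next row=LF[6]=4
  step 12: row=4, L[4]='u', prepend. Next row=LF[4]=15
  step 13: row=15, L[15]='u', prepend. Next row=LF[15]=18
  step 14: row=18, L[18]='r', prepend. Next row=LF[18]=8
  step 15: row=8, L[8]='t', prepend. Next row=LF[8]=11
  step 16: row=11, L[11]='u', prepend. Next row=LF[11]=17
  step 17: row=17, L[17]='t', prepend. Next row=LF[17]=14
  step 18: row=14, L[14]='s', prepend. Next row=LF[14]=9
  step 19: row=9, L[9]='t', prepend. Next row=LF[9]=12
Reversed output: tstutruuqqtutqqroo$

Answer: tstutruuqqtutqqroo$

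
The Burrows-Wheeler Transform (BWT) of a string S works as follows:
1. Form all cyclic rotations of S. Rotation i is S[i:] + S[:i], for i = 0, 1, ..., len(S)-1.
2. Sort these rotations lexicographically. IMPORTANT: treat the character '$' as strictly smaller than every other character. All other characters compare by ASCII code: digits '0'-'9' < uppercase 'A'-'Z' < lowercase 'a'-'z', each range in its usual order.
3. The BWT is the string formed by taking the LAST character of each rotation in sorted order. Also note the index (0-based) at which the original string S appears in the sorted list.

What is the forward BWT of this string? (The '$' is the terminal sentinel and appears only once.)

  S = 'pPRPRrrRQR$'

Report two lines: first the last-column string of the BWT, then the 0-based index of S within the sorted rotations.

All 11 rotations (rotation i = S[i:]+S[:i]):
  rot[0] = pPRPRrrRQR$
  rot[1] = PRPRrrRQR$p
  rot[2] = RPRrrRQR$pP
  rot[3] = PRrrRQR$pPR
  rot[4] = RrrRQR$pPRP
  rot[5] = rrRQR$pPRPR
  rot[6] = rRQR$pPRPRr
  rot[7] = RQR$pPRPRrr
  rot[8] = QR$pPRPRrrR
  rot[9] = R$pPRPRrrRQ
  rot[10] = $pPRPRrrRQR
Sorted (with $ < everything):
  sorted[0] = $pPRPRrrRQR  (last char: 'R')
  sorted[1] = PRPRrrRQR$p  (last char: 'p')
  sorted[2] = PRrrRQR$pPR  (last char: 'R')
  sorted[3] = QR$pPRPRrrR  (last char: 'R')
  sorted[4] = R$pPRPRrrRQ  (last char: 'Q')
  sorted[5] = RPRrrRQR$pP  (last char: 'P')
  sorted[6] = RQR$pPRPRrr  (last char: 'r')
  sorted[7] = RrrRQR$pPRP  (last char: 'P')
  sorted[8] = pPRPRrrRQR$  (last char: '$')
  sorted[9] = rRQR$pPRPRr  (last char: 'r')
  sorted[10] = rrRQR$pPRPR  (last char: 'R')
Last column: RpRRQPrP$rR
Original string S is at sorted index 8

Answer: RpRRQPrP$rR
8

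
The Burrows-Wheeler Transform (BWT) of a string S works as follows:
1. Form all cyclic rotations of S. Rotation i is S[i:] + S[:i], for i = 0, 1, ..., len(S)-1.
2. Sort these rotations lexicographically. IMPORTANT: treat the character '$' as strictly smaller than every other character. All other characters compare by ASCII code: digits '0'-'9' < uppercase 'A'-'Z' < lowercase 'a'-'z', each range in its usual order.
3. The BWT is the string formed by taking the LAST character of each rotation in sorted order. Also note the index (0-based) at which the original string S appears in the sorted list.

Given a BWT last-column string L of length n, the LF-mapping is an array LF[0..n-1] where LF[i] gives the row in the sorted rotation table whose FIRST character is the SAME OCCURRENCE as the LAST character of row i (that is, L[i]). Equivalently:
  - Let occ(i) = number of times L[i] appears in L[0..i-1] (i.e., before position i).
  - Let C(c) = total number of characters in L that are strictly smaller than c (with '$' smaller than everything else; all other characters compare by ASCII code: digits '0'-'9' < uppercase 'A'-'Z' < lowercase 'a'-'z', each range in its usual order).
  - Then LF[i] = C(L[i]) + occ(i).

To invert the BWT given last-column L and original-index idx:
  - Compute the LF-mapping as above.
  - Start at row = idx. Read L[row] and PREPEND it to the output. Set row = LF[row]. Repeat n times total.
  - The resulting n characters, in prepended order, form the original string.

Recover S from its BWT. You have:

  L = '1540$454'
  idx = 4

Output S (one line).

LF mapping: 2 6 3 1 0 4 7 5
Walk LF starting at row 4, prepending L[row]:
  step 1: row=4, L[4]='$', prepend. Next row=LF[4]=0
  step 2: row=0, L[0]='1', prepend. Next row=LF[0]=2
  step 3: row=2, L[2]='4', prepend. Next row=LF[2]=3
  step 4: row=3, L[3]='0', prepend. Next row=LF[3]=1
  step 5: row=1, L[1]='5', prepend. Next row=LF[1]=6
  step 6: row=6, L[6]='5', prepend. Next row=LF[6]=7
  step 7: row=7, L[7]='4', prepend. Next row=LF[7]=5
  step 8: row=5, L[5]='4', prepend. Next row=LF[5]=4
Reversed output: 4455041$

Answer: 4455041$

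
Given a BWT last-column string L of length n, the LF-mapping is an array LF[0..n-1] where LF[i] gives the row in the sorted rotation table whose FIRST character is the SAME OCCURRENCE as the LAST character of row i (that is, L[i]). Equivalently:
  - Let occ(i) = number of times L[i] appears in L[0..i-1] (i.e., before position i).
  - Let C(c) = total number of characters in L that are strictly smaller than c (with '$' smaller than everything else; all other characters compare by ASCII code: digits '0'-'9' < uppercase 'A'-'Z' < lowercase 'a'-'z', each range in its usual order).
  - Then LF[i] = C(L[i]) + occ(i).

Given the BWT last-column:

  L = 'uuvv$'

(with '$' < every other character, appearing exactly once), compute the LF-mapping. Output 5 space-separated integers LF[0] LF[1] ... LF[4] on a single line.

Char counts: '$':1, 'u':2, 'v':2
C (first-col start): C('$')=0, C('u')=1, C('v')=3
L[0]='u': occ=0, LF[0]=C('u')+0=1+0=1
L[1]='u': occ=1, LF[1]=C('u')+1=1+1=2
L[2]='v': occ=0, LF[2]=C('v')+0=3+0=3
L[3]='v': occ=1, LF[3]=C('v')+1=3+1=4
L[4]='$': occ=0, LF[4]=C('$')+0=0+0=0

Answer: 1 2 3 4 0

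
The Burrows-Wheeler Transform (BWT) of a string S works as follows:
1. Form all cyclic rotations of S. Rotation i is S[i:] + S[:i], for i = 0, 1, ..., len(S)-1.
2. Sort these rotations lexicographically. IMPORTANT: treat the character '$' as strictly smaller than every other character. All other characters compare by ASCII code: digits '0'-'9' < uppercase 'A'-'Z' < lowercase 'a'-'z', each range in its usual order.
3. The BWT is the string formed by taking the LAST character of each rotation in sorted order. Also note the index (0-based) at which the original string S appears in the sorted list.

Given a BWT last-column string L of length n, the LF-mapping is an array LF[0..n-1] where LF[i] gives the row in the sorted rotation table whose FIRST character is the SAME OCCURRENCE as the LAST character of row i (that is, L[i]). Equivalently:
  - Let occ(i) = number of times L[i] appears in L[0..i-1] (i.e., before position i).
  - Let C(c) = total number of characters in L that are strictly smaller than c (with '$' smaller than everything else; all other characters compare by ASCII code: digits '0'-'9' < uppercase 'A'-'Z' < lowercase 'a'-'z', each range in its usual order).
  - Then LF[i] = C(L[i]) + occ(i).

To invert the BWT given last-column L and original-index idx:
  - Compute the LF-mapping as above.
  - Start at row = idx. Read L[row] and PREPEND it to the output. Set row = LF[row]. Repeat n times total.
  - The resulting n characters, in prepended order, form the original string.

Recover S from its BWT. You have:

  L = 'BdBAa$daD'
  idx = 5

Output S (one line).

LF mapping: 2 7 3 1 5 0 8 6 4
Walk LF starting at row 5, prepending L[row]:
  step 1: row=5, L[5]='$', prepend. Next row=LF[5]=0
  step 2: row=0, L[0]='B', prepend. Next row=LF[0]=2
  step 3: row=2, L[2]='B', prepend. Next row=LF[2]=3
  step 4: row=3, L[3]='A', prepend. Next row=LF[3]=1
  step 5: row=1, L[1]='d', prepend. Next row=LF[1]=7
  step 6: row=7, L[7]='a', prepend. Next row=LF[7]=6
  step 7: row=6, L[6]='d', prepend. Next row=LF[6]=8
  step 8: row=8, L[8]='D', prepend. Next row=LF[8]=4
  step 9: row=4, L[4]='a', prepend. Next row=LF[4]=5
Reversed output: aDdadABB$

Answer: aDdadABB$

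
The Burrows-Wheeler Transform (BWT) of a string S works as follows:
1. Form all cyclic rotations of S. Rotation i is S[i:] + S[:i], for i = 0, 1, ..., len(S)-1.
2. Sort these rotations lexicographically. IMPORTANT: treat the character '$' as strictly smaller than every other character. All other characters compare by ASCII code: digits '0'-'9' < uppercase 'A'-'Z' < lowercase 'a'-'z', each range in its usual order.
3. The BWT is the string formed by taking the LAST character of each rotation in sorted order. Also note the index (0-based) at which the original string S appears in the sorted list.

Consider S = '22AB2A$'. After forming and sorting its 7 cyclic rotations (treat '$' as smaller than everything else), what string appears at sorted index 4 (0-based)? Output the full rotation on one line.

Answer: A$22AB2

Derivation:
All 7 rotations (rotation i = S[i:]+S[:i]):
  rot[0] = 22AB2A$
  rot[1] = 2AB2A$2
  rot[2] = AB2A$22
  rot[3] = B2A$22A
  rot[4] = 2A$22AB
  rot[5] = A$22AB2
  rot[6] = $22AB2A
Sorted (with $ < everything):
  sorted[0] = $22AB2A
  sorted[1] = 22AB2A$
  sorted[2] = 2A$22AB
  sorted[3] = 2AB2A$2
  sorted[4] = A$22AB2
  sorted[5] = AB2A$22
  sorted[6] = B2A$22A
sorted[4] = A$22AB2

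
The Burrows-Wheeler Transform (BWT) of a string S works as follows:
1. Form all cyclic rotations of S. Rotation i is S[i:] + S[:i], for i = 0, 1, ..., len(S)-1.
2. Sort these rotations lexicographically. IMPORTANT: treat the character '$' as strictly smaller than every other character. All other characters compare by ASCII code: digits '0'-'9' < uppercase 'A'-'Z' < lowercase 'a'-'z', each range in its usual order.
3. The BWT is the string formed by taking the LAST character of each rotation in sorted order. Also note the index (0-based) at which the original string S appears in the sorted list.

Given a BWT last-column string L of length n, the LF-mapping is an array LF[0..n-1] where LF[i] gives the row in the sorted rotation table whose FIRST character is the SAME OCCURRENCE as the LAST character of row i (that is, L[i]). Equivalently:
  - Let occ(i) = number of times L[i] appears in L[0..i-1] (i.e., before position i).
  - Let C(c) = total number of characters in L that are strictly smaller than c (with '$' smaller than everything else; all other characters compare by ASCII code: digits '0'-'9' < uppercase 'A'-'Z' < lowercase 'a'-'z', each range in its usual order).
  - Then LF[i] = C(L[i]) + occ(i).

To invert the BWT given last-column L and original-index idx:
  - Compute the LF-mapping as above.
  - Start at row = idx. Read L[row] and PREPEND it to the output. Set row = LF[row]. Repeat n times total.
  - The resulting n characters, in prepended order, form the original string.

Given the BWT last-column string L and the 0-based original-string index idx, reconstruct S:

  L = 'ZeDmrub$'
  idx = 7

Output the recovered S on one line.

LF mapping: 2 4 1 5 6 7 3 0
Walk LF starting at row 7, prepending L[row]:
  step 1: row=7, L[7]='$', prepend. Next row=LF[7]=0
  step 2: row=0, L[0]='Z', prepend. Next row=LF[0]=2
  step 3: row=2, L[2]='D', prepend. Next row=LF[2]=1
  step 4: row=1, L[1]='e', prepend. Next row=LF[1]=4
  step 5: row=4, L[4]='r', prepend. Next row=LF[4]=6
  step 6: row=6, L[6]='b', prepend. Next row=LF[6]=3
  step 7: row=3, L[3]='m', prepend. Next row=LF[3]=5
  step 8: row=5, L[5]='u', prepend. Next row=LF[5]=7
Reversed output: umbreDZ$

Answer: umbreDZ$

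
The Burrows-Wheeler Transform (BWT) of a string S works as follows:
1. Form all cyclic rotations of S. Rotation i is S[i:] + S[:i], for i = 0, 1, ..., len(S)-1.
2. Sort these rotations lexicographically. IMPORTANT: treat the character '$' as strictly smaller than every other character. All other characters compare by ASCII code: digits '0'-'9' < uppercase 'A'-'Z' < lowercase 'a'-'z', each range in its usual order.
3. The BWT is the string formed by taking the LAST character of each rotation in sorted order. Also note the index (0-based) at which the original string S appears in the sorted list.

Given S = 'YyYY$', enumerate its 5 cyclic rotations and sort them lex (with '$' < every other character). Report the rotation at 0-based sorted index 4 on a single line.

All 5 rotations (rotation i = S[i:]+S[:i]):
  rot[0] = YyYY$
  rot[1] = yYY$Y
  rot[2] = YY$Yy
  rot[3] = Y$YyY
  rot[4] = $YyYY
Sorted (with $ < everything):
  sorted[0] = $YyYY
  sorted[1] = Y$YyY
  sorted[2] = YY$Yy
  sorted[3] = YyYY$
  sorted[4] = yYY$Y
sorted[4] = yYY$Y

Answer: yYY$Y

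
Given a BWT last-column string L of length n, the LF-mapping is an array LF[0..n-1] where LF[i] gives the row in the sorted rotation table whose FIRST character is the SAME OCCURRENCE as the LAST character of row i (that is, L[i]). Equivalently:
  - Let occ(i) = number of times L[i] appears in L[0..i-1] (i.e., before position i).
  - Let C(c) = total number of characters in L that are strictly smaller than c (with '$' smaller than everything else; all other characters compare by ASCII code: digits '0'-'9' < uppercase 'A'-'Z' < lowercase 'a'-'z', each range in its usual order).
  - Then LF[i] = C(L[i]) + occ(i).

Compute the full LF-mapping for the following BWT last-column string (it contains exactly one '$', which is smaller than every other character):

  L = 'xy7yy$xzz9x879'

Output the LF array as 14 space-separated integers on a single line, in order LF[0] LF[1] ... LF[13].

Char counts: '$':1, '7':2, '8':1, '9':2, 'x':3, 'y':3, 'z':2
C (first-col start): C('$')=0, C('7')=1, C('8')=3, C('9')=4, C('x')=6, C('y')=9, C('z')=12
L[0]='x': occ=0, LF[0]=C('x')+0=6+0=6
L[1]='y': occ=0, LF[1]=C('y')+0=9+0=9
L[2]='7': occ=0, LF[2]=C('7')+0=1+0=1
L[3]='y': occ=1, LF[3]=C('y')+1=9+1=10
L[4]='y': occ=2, LF[4]=C('y')+2=9+2=11
L[5]='$': occ=0, LF[5]=C('$')+0=0+0=0
L[6]='x': occ=1, LF[6]=C('x')+1=6+1=7
L[7]='z': occ=0, LF[7]=C('z')+0=12+0=12
L[8]='z': occ=1, LF[8]=C('z')+1=12+1=13
L[9]='9': occ=0, LF[9]=C('9')+0=4+0=4
L[10]='x': occ=2, LF[10]=C('x')+2=6+2=8
L[11]='8': occ=0, LF[11]=C('8')+0=3+0=3
L[12]='7': occ=1, LF[12]=C('7')+1=1+1=2
L[13]='9': occ=1, LF[13]=C('9')+1=4+1=5

Answer: 6 9 1 10 11 0 7 12 13 4 8 3 2 5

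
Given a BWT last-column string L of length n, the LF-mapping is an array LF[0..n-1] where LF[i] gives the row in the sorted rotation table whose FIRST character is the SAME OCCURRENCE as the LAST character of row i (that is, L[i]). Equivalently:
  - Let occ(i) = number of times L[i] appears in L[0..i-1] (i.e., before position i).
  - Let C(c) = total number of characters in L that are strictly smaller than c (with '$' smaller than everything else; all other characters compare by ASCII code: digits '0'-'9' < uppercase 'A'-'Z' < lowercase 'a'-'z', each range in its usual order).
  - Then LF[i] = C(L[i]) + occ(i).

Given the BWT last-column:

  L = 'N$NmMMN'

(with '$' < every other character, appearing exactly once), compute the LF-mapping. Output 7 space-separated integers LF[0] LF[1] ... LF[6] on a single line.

Answer: 3 0 4 6 1 2 5

Derivation:
Char counts: '$':1, 'M':2, 'N':3, 'm':1
C (first-col start): C('$')=0, C('M')=1, C('N')=3, C('m')=6
L[0]='N': occ=0, LF[0]=C('N')+0=3+0=3
L[1]='$': occ=0, LF[1]=C('$')+0=0+0=0
L[2]='N': occ=1, LF[2]=C('N')+1=3+1=4
L[3]='m': occ=0, LF[3]=C('m')+0=6+0=6
L[4]='M': occ=0, LF[4]=C('M')+0=1+0=1
L[5]='M': occ=1, LF[5]=C('M')+1=1+1=2
L[6]='N': occ=2, LF[6]=C('N')+2=3+2=5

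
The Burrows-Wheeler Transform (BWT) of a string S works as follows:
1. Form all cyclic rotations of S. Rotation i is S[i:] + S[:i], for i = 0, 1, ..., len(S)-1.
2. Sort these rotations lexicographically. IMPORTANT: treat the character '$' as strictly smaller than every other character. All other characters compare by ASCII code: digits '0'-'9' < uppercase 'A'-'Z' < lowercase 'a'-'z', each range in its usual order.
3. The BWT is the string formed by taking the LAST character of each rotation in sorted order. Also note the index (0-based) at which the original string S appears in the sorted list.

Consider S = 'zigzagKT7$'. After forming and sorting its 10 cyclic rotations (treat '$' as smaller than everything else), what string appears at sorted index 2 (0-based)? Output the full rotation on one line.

Answer: KT7$zigzag

Derivation:
All 10 rotations (rotation i = S[i:]+S[:i]):
  rot[0] = zigzagKT7$
  rot[1] = igzagKT7$z
  rot[2] = gzagKT7$zi
  rot[3] = zagKT7$zig
  rot[4] = agKT7$zigz
  rot[5] = gKT7$zigza
  rot[6] = KT7$zigzag
  rot[7] = T7$zigzagK
  rot[8] = 7$zigzagKT
  rot[9] = $zigzagKT7
Sorted (with $ < everything):
  sorted[0] = $zigzagKT7
  sorted[1] = 7$zigzagKT
  sorted[2] = KT7$zigzag
  sorted[3] = T7$zigzagK
  sorted[4] = agKT7$zigz
  sorted[5] = gKT7$zigza
  sorted[6] = gzagKT7$zi
  sorted[7] = igzagKT7$z
  sorted[8] = zagKT7$zig
  sorted[9] = zigzagKT7$
sorted[2] = KT7$zigzag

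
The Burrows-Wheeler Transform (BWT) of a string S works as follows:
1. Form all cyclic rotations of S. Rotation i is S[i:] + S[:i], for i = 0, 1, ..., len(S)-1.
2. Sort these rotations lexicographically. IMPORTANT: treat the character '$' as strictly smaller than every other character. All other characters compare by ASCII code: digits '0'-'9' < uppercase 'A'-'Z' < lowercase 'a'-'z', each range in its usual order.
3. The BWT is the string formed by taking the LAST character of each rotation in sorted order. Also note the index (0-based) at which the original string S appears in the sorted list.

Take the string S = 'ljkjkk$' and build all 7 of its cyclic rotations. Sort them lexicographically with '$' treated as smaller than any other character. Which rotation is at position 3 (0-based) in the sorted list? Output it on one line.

All 7 rotations (rotation i = S[i:]+S[:i]):
  rot[0] = ljkjkk$
  rot[1] = jkjkk$l
  rot[2] = kjkk$lj
  rot[3] = jkk$ljk
  rot[4] = kk$ljkj
  rot[5] = k$ljkjk
  rot[6] = $ljkjkk
Sorted (with $ < everything):
  sorted[0] = $ljkjkk
  sorted[1] = jkjkk$l
  sorted[2] = jkk$ljk
  sorted[3] = k$ljkjk
  sorted[4] = kjkk$lj
  sorted[5] = kk$ljkj
  sorted[6] = ljkjkk$
sorted[3] = k$ljkjk

Answer: k$ljkjk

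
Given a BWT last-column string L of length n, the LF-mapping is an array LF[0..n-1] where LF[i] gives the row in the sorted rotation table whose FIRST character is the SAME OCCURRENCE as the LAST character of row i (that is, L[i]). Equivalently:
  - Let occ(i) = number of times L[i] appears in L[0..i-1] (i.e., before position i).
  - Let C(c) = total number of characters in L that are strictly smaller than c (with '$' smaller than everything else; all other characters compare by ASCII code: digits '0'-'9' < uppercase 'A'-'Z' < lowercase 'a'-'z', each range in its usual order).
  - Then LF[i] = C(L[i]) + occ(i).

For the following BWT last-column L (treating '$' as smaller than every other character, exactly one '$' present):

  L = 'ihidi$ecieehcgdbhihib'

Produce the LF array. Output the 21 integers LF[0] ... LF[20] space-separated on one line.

Char counts: '$':1, 'b':2, 'c':2, 'd':2, 'e':3, 'g':1, 'h':4, 'i':6
C (first-col start): C('$')=0, C('b')=1, C('c')=3, C('d')=5, C('e')=7, C('g')=10, C('h')=11, C('i')=15
L[0]='i': occ=0, LF[0]=C('i')+0=15+0=15
L[1]='h': occ=0, LF[1]=C('h')+0=11+0=11
L[2]='i': occ=1, LF[2]=C('i')+1=15+1=16
L[3]='d': occ=0, LF[3]=C('d')+0=5+0=5
L[4]='i': occ=2, LF[4]=C('i')+2=15+2=17
L[5]='$': occ=0, LF[5]=C('$')+0=0+0=0
L[6]='e': occ=0, LF[6]=C('e')+0=7+0=7
L[7]='c': occ=0, LF[7]=C('c')+0=3+0=3
L[8]='i': occ=3, LF[8]=C('i')+3=15+3=18
L[9]='e': occ=1, LF[9]=C('e')+1=7+1=8
L[10]='e': occ=2, LF[10]=C('e')+2=7+2=9
L[11]='h': occ=1, LF[11]=C('h')+1=11+1=12
L[12]='c': occ=1, LF[12]=C('c')+1=3+1=4
L[13]='g': occ=0, LF[13]=C('g')+0=10+0=10
L[14]='d': occ=1, LF[14]=C('d')+1=5+1=6
L[15]='b': occ=0, LF[15]=C('b')+0=1+0=1
L[16]='h': occ=2, LF[16]=C('h')+2=11+2=13
L[17]='i': occ=4, LF[17]=C('i')+4=15+4=19
L[18]='h': occ=3, LF[18]=C('h')+3=11+3=14
L[19]='i': occ=5, LF[19]=C('i')+5=15+5=20
L[20]='b': occ=1, LF[20]=C('b')+1=1+1=2

Answer: 15 11 16 5 17 0 7 3 18 8 9 12 4 10 6 1 13 19 14 20 2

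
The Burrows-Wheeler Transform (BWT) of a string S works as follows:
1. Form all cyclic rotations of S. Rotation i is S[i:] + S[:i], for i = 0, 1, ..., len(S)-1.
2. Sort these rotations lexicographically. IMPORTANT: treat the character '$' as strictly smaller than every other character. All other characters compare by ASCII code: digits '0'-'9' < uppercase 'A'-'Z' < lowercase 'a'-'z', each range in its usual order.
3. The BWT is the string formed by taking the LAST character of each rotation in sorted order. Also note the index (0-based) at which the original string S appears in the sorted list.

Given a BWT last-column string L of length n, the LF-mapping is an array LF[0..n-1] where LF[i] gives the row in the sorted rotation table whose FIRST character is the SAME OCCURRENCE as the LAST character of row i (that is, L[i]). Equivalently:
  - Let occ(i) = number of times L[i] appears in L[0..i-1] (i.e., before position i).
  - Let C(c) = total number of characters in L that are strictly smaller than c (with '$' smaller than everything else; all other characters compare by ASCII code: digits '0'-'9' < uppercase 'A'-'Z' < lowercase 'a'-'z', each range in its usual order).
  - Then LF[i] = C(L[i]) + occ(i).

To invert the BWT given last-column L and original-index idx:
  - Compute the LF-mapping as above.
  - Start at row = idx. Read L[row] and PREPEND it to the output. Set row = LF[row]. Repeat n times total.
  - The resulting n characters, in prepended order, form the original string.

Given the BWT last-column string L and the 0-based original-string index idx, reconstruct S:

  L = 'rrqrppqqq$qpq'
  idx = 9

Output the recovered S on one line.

LF mapping: 10 11 4 12 1 2 5 6 7 0 8 3 9
Walk LF starting at row 9, prepending L[row]:
  step 1: row=9, L[9]='$', prepend. Next row=LF[9]=0
  step 2: row=0, L[0]='r', prepend. Next row=LF[0]=10
  step 3: row=10, L[10]='q', prepend. Next row=LF[10]=8
  step 4: row=8, L[8]='q', prepend. Next row=LF[8]=7
  step 5: row=7, L[7]='q', prepend. Next row=LF[7]=6
  step 6: row=6, L[6]='q', prepend. Next row=LF[6]=5
  step 7: row=5, L[5]='p', prepend. Next row=LF[5]=2
  step 8: row=2, L[2]='q', prepend. Next row=LF[2]=4
  step 9: row=4, L[4]='p', prepend. Next row=LF[4]=1
  step 10: row=1, L[1]='r', prepend. Next row=LF[1]=11
  step 11: row=11, L[11]='p', prepend. Next row=LF[11]=3
  step 12: row=3, L[3]='r', prepend. Next row=LF[3]=12
  step 13: row=12, L[12]='q', prepend. Next row=LF[12]=9
Reversed output: qrprpqpqqqqr$

Answer: qrprpqpqqqqr$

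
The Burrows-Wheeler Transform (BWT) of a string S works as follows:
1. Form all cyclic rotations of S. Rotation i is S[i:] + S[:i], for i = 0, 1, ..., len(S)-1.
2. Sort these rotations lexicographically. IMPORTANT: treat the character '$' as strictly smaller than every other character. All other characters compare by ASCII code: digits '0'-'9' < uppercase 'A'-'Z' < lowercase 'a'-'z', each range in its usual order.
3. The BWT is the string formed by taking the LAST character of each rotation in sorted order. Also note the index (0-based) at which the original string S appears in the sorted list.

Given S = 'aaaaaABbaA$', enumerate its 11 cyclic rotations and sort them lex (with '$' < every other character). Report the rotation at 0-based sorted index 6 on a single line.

All 11 rotations (rotation i = S[i:]+S[:i]):
  rot[0] = aaaaaABbaA$
  rot[1] = aaaaABbaA$a
  rot[2] = aaaABbaA$aa
  rot[3] = aaABbaA$aaa
  rot[4] = aABbaA$aaaa
  rot[5] = ABbaA$aaaaa
  rot[6] = BbaA$aaaaaA
  rot[7] = baA$aaaaaAB
  rot[8] = aA$aaaaaABb
  rot[9] = A$aaaaaABba
  rot[10] = $aaaaaABbaA
Sorted (with $ < everything):
  sorted[0] = $aaaaaABbaA
  sorted[1] = A$aaaaaABba
  sorted[2] = ABbaA$aaaaa
  sorted[3] = BbaA$aaaaaA
  sorted[4] = aA$aaaaaABb
  sorted[5] = aABbaA$aaaa
  sorted[6] = aaABbaA$aaa
  sorted[7] = aaaABbaA$aa
  sorted[8] = aaaaABbaA$a
  sorted[9] = aaaaaABbaA$
  sorted[10] = baA$aaaaaAB
sorted[6] = aaABbaA$aaa

Answer: aaABbaA$aaa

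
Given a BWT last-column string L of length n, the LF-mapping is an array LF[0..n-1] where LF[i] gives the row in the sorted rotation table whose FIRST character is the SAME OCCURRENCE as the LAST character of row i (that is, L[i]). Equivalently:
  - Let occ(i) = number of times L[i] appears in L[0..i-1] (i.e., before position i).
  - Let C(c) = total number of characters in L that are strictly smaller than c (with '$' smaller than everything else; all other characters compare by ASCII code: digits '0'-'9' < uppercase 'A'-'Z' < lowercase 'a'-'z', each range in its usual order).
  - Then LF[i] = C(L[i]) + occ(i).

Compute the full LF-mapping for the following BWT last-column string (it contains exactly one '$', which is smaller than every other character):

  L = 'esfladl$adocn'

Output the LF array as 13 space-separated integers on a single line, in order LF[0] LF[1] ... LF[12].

Char counts: '$':1, 'a':2, 'c':1, 'd':2, 'e':1, 'f':1, 'l':2, 'n':1, 'o':1, 's':1
C (first-col start): C('$')=0, C('a')=1, C('c')=3, C('d')=4, C('e')=6, C('f')=7, C('l')=8, C('n')=10, C('o')=11, C('s')=12
L[0]='e': occ=0, LF[0]=C('e')+0=6+0=6
L[1]='s': occ=0, LF[1]=C('s')+0=12+0=12
L[2]='f': occ=0, LF[2]=C('f')+0=7+0=7
L[3]='l': occ=0, LF[3]=C('l')+0=8+0=8
L[4]='a': occ=0, LF[4]=C('a')+0=1+0=1
L[5]='d': occ=0, LF[5]=C('d')+0=4+0=4
L[6]='l': occ=1, LF[6]=C('l')+1=8+1=9
L[7]='$': occ=0, LF[7]=C('$')+0=0+0=0
L[8]='a': occ=1, LF[8]=C('a')+1=1+1=2
L[9]='d': occ=1, LF[9]=C('d')+1=4+1=5
L[10]='o': occ=0, LF[10]=C('o')+0=11+0=11
L[11]='c': occ=0, LF[11]=C('c')+0=3+0=3
L[12]='n': occ=0, LF[12]=C('n')+0=10+0=10

Answer: 6 12 7 8 1 4 9 0 2 5 11 3 10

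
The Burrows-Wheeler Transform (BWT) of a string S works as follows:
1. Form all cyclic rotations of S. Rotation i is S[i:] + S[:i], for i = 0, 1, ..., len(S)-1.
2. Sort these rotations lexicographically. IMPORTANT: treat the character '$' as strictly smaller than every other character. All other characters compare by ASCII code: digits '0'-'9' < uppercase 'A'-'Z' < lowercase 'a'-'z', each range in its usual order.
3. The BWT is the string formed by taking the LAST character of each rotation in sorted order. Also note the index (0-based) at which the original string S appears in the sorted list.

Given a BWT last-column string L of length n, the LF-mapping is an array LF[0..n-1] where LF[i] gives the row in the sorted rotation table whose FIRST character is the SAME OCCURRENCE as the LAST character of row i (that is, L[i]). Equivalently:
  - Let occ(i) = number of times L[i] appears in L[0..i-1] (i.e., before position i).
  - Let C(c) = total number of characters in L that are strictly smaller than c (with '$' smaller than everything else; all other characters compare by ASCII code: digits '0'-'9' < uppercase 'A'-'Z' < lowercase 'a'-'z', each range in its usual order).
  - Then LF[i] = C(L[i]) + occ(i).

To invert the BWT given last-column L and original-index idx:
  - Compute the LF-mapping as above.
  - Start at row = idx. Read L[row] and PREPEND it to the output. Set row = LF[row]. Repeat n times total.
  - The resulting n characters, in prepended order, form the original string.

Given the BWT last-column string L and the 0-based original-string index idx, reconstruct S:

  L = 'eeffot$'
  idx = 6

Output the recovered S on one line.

LF mapping: 1 2 3 4 5 6 0
Walk LF starting at row 6, prepending L[row]:
  step 1: row=6, L[6]='$', prepend. Next row=LF[6]=0
  step 2: row=0, L[0]='e', prepend. Next row=LF[0]=1
  step 3: row=1, L[1]='e', prepend. Next row=LF[1]=2
  step 4: row=2, L[2]='f', prepend. Next row=LF[2]=3
  step 5: row=3, L[3]='f', prepend. Next row=LF[3]=4
  step 6: row=4, L[4]='o', prepend. Next row=LF[4]=5
  step 7: row=5, L[5]='t', prepend. Next row=LF[5]=6
Reversed output: toffee$

Answer: toffee$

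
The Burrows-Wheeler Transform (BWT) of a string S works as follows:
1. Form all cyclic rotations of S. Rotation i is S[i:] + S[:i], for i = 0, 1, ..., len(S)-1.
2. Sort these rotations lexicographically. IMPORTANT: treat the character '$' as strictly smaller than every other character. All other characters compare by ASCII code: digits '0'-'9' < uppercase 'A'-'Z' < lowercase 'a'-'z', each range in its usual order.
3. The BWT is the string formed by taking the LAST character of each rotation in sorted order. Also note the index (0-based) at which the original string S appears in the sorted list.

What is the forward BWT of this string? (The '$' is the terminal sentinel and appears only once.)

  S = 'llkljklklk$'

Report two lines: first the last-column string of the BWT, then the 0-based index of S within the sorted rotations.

Answer: klllljkklk$
10

Derivation:
All 11 rotations (rotation i = S[i:]+S[:i]):
  rot[0] = llkljklklk$
  rot[1] = lkljklklk$l
  rot[2] = kljklklk$ll
  rot[3] = ljklklk$llk
  rot[4] = jklklk$llkl
  rot[5] = klklk$llklj
  rot[6] = lklk$llkljk
  rot[7] = klk$llkljkl
  rot[8] = lk$llkljklk
  rot[9] = k$llkljklkl
  rot[10] = $llkljklklk
Sorted (with $ < everything):
  sorted[0] = $llkljklklk  (last char: 'k')
  sorted[1] = jklklk$llkl  (last char: 'l')
  sorted[2] = k$llkljklkl  (last char: 'l')
  sorted[3] = kljklklk$ll  (last char: 'l')
  sorted[4] = klk$llkljkl  (last char: 'l')
  sorted[5] = klklk$llklj  (last char: 'j')
  sorted[6] = ljklklk$llk  (last char: 'k')
  sorted[7] = lk$llkljklk  (last char: 'k')
  sorted[8] = lkljklklk$l  (last char: 'l')
  sorted[9] = lklk$llkljk  (last char: 'k')
  sorted[10] = llkljklklk$  (last char: '$')
Last column: klllljkklk$
Original string S is at sorted index 10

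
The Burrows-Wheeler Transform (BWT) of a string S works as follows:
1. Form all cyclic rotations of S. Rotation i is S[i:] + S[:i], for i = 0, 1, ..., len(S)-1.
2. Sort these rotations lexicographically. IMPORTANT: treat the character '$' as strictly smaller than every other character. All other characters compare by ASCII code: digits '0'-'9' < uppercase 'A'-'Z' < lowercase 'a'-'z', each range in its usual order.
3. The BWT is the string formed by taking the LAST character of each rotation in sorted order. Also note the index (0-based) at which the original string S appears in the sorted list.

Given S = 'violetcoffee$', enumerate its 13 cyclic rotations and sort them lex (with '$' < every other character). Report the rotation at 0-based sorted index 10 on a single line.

Answer: oletcoffee$vi

Derivation:
All 13 rotations (rotation i = S[i:]+S[:i]):
  rot[0] = violetcoffee$
  rot[1] = ioletcoffee$v
  rot[2] = oletcoffee$vi
  rot[3] = letcoffee$vio
  rot[4] = etcoffee$viol
  rot[5] = tcoffee$viole
  rot[6] = coffee$violet
  rot[7] = offee$violetc
  rot[8] = ffee$violetco
  rot[9] = fee$violetcof
  rot[10] = ee$violetcoff
  rot[11] = e$violetcoffe
  rot[12] = $violetcoffee
Sorted (with $ < everything):
  sorted[0] = $violetcoffee
  sorted[1] = coffee$violet
  sorted[2] = e$violetcoffe
  sorted[3] = ee$violetcoff
  sorted[4] = etcoffee$viol
  sorted[5] = fee$violetcof
  sorted[6] = ffee$violetco
  sorted[7] = ioletcoffee$v
  sorted[8] = letcoffee$vio
  sorted[9] = offee$violetc
  sorted[10] = oletcoffee$vi
  sorted[11] = tcoffee$viole
  sorted[12] = violetcoffee$
sorted[10] = oletcoffee$vi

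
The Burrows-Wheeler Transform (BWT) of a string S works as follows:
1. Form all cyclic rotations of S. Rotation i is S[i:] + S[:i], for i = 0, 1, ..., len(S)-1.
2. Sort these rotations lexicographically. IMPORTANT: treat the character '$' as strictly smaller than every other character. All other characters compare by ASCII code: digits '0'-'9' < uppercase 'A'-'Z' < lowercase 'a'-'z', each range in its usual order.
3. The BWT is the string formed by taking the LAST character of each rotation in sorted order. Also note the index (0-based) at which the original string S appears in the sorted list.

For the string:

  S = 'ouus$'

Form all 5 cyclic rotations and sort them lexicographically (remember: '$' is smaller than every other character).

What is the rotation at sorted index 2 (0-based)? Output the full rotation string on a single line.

All 5 rotations (rotation i = S[i:]+S[:i]):
  rot[0] = ouus$
  rot[1] = uus$o
  rot[2] = us$ou
  rot[3] = s$ouu
  rot[4] = $ouus
Sorted (with $ < everything):
  sorted[0] = $ouus
  sorted[1] = ouus$
  sorted[2] = s$ouu
  sorted[3] = us$ou
  sorted[4] = uus$o
sorted[2] = s$ouu

Answer: s$ouu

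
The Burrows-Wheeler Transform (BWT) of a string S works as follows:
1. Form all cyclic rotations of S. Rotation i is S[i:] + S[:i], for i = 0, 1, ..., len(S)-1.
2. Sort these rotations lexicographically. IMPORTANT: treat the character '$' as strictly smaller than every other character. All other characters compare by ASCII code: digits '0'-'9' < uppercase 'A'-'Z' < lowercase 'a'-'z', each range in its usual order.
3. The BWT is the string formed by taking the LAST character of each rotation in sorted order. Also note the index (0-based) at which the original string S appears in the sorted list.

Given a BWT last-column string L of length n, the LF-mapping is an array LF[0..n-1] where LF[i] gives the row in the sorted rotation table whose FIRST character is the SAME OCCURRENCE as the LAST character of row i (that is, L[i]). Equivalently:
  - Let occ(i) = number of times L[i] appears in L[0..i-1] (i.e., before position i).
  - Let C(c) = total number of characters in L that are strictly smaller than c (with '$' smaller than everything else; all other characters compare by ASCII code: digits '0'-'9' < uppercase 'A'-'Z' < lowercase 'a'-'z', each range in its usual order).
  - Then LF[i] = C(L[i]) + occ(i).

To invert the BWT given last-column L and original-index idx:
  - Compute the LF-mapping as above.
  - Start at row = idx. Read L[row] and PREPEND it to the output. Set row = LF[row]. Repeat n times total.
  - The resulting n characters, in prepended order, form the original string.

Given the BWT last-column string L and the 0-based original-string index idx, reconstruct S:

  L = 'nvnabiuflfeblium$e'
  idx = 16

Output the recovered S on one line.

Answer: unbelievablmuffin$

Derivation:
LF mapping: 13 17 14 1 2 8 15 6 10 7 4 3 11 9 16 12 0 5
Walk LF starting at row 16, prepending L[row]:
  step 1: row=16, L[16]='$', prepend. Next row=LF[16]=0
  step 2: row=0, L[0]='n', prepend. Next row=LF[0]=13
  step 3: row=13, L[13]='i', prepend. Next row=LF[13]=9
  step 4: row=9, L[9]='f', prepend. Next row=LF[9]=7
  step 5: row=7, L[7]='f', prepend. Next row=LF[7]=6
  step 6: row=6, L[6]='u', prepend. Next row=LF[6]=15
  step 7: row=15, L[15]='m', prepend. Next row=LF[15]=12
  step 8: row=12, L[12]='l', prepend. Next row=LF[12]=11
  step 9: row=11, L[11]='b', prepend. Next row=LF[11]=3
  step 10: row=3, L[3]='a', prepend. Next row=LF[3]=1
  step 11: row=1, L[1]='v', prepend. Next row=LF[1]=17
  step 12: row=17, L[17]='e', prepend. Next row=LF[17]=5
  step 13: row=5, L[5]='i', prepend. Next row=LF[5]=8
  step 14: row=8, L[8]='l', prepend. Next row=LF[8]=10
  step 15: row=10, L[10]='e', prepend. Next row=LF[10]=4
  step 16: row=4, L[4]='b', prepend. Next row=LF[4]=2
  step 17: row=2, L[2]='n', prepend. Next row=LF[2]=14
  step 18: row=14, L[14]='u', prepend. Next row=LF[14]=16
Reversed output: unbelievablmuffin$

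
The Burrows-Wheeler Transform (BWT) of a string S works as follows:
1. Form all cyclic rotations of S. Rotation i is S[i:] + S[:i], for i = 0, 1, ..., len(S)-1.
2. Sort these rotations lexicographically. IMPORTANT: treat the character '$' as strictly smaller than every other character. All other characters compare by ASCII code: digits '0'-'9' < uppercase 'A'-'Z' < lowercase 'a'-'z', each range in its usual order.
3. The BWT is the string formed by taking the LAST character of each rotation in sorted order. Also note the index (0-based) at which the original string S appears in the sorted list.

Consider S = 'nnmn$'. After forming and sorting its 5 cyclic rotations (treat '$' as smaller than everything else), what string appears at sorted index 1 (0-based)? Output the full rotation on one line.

Answer: mn$nn

Derivation:
All 5 rotations (rotation i = S[i:]+S[:i]):
  rot[0] = nnmn$
  rot[1] = nmn$n
  rot[2] = mn$nn
  rot[3] = n$nnm
  rot[4] = $nnmn
Sorted (with $ < everything):
  sorted[0] = $nnmn
  sorted[1] = mn$nn
  sorted[2] = n$nnm
  sorted[3] = nmn$n
  sorted[4] = nnmn$
sorted[1] = mn$nn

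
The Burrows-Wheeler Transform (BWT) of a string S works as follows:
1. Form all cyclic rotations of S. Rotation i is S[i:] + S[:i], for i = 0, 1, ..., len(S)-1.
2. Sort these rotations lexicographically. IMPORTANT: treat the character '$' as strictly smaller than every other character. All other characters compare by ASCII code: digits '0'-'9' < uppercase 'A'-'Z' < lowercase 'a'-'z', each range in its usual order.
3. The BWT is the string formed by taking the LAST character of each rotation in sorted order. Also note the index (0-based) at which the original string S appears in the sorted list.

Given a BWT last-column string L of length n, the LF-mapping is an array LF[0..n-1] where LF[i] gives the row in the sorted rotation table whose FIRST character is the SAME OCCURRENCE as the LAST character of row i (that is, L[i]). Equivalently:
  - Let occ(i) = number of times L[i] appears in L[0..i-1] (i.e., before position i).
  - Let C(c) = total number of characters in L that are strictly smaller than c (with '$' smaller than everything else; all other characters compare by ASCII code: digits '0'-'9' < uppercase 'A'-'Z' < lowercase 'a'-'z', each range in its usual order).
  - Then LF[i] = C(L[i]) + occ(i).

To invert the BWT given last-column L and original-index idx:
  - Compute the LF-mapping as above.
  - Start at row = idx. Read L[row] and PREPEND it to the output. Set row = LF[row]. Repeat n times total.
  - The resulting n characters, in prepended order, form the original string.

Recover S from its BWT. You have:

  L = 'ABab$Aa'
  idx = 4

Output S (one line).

Answer: aAabBA$

Derivation:
LF mapping: 1 3 4 6 0 2 5
Walk LF starting at row 4, prepending L[row]:
  step 1: row=4, L[4]='$', prepend. Next row=LF[4]=0
  step 2: row=0, L[0]='A', prepend. Next row=LF[0]=1
  step 3: row=1, L[1]='B', prepend. Next row=LF[1]=3
  step 4: row=3, L[3]='b', prepend. Next row=LF[3]=6
  step 5: row=6, L[6]='a', prepend. Next row=LF[6]=5
  step 6: row=5, L[5]='A', prepend. Next row=LF[5]=2
  step 7: row=2, L[2]='a', prepend. Next row=LF[2]=4
Reversed output: aAabBA$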